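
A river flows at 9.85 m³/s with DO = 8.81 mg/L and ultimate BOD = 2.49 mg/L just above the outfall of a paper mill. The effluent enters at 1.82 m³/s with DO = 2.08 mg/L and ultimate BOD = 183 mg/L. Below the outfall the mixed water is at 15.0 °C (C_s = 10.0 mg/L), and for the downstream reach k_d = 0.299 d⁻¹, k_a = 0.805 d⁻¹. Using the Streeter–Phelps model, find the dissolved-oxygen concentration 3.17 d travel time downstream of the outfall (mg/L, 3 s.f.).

DO ≈ 4.22 mg/L

Mixed DO = (9.85×8.81 + 1.82×2.08)/(9.85+1.82) = 90.56/11.67 = 7.760 mg/L.
Mixed L₀ = (9.85×2.49 + 1.82×183)/(11.67) = 357.6/11.67 = 30.64 mg/L.
Initial deficit D₀ = C_s − DO₀ = 10.0 − 7.760 = 2.240 mg/L.
D(3.17) = [0.299×30.64/(0.805−0.299)](e^(−0.299×3.17) − e^(−0.805×3.17)) + 2.240 e^(−0.805×3.17)
= 18.11 × (0.3876 − 0.07794) + 2.240 × 0.07794 = 5.781 mg/L.
DO = 10.0 − 5.781 = 4.219 mg/L.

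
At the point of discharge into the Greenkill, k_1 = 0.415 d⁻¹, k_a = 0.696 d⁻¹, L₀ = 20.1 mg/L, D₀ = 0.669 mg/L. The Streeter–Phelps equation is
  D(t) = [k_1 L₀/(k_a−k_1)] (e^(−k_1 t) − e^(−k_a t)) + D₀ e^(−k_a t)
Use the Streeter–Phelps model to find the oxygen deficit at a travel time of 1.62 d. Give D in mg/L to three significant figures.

k_1 L₀/(k_a−k_1) = 0.415×20.1/(0.696−0.415) = 8.341/0.2810 = 29.69 mg/L.
e^(−k_1 t) = e^(−0.415×1.620) = 0.5105; e^(−k_a t) = e^(−0.696×1.620) = 0.3238.
D = 29.69 × (0.5105 − 0.3238) + 0.669 × 0.3238 = 5.542 + 0.2166 = 5.759 mg/L.

D ≈ 5.76 mg/L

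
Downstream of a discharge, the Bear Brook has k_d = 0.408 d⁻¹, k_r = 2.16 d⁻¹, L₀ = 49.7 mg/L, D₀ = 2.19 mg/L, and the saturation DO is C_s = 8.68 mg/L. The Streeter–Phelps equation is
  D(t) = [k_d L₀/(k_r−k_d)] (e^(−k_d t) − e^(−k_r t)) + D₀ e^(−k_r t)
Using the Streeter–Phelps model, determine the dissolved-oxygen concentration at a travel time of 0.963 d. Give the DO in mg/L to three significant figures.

DO ≈ 2.04 mg/L

k_d L₀/(k_r−k_d) = 0.408×49.7/(2.16−0.408) = 20.28/1.752 = 11.57 mg/L.
e^(−k_d t) = e^(−0.408×0.9630) = 0.6751; e^(−k_r t) = e^(−2.16×0.9630) = 0.1249.
D = 11.57 × (0.6751 − 0.1249) + 2.19 × 0.1249 = 6.368 + 0.2736 = 6.641 mg/L.
DO = C_s − D = 8.68 − 6.641 = 2.039 mg/L.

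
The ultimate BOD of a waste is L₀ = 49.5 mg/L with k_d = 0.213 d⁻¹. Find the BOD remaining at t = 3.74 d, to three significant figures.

L ≈ 22.3 mg/L

L_t = L₀ e^(−k_d t) = 49.5 × e^(−0.213×3.74) = 49.5 × 0.4509 = 22.32 mg/L.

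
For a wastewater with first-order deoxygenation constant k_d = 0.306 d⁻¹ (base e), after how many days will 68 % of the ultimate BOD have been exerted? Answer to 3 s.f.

t ≈ 3.72 d

y/L₀ = 1 − e^(−k_d t) = 0.68 ⇒ e^(−k_d t) = 0.320
t = −ln(0.320) / 0.306 = 1.139 / 0.306 = 3.724 d.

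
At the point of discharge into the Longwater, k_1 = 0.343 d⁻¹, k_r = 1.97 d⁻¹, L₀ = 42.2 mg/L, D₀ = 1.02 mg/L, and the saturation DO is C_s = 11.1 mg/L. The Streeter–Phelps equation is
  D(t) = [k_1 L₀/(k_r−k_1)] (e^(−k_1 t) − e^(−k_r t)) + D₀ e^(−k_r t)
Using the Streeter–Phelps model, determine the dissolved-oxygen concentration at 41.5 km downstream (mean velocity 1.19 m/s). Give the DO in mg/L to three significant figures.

DO ≈ 6.91 mg/L

Travel time t = x/v = 41.5 km / (1.19 m/s) = 41500 m / 1.19 m/s = 34870 s = 0.4036 d.
k_1 L₀/(k_r−k_1) = 0.343×42.2/(1.97−0.343) = 14.47/1.627 = 8.896 mg/L.
e^(−k_1 t) = e^(−0.343×0.4036) = 0.8707; e^(−k_r t) = e^(−1.97×0.4036) = 0.4515.
D = 8.896 × (0.8707 − 0.4515) + 1.02 × 0.4515 = 3.729 + 0.4605 = 4.190 mg/L.
DO = C_s − D = 11.1 − 4.190 = 6.910 mg/L.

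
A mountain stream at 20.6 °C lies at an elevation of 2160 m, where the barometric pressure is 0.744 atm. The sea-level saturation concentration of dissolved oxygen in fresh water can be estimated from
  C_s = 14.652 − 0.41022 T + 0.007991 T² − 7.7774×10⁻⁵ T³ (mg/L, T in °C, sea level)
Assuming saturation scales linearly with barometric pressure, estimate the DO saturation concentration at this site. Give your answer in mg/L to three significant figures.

At sea level: C_s = 14.652 − 0.41022×20.6 + 0.007991×20.6² − 7.7774×10⁻⁵×20.6³ = 8.913 mg/L.
Pressure correction: C_s' = 8.913 × 0.744 = 6.631 mg/L.

C_s ≈ 6.63 mg/L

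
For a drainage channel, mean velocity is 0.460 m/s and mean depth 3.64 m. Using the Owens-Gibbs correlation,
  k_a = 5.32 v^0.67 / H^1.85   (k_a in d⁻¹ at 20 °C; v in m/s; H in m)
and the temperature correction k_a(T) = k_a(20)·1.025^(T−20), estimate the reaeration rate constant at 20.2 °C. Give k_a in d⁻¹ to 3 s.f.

k_a(20) = 5.32 × 0.460^0.67 / 3.64^1.85 = 5.32 × 0.5944 / 10.92 = 0.2897 d⁻¹.
k_a(20.2) = 0.2897 × 1.025^(20.2−20) = 0.2897 × 1.005 = 0.2911 d⁻¹.

k_a ≈ 0.291 d⁻¹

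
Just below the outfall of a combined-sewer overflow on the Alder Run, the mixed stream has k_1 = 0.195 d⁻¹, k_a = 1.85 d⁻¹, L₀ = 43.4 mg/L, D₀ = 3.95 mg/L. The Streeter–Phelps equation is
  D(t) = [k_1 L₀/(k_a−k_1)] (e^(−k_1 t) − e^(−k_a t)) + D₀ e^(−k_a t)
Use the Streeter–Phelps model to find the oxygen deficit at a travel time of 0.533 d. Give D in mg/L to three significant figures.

k_1 L₀/(k_a−k_1) = 0.195×43.4/(1.85−0.195) = 8.463/1.655 = 5.114 mg/L.
e^(−k_1 t) = e^(−0.195×0.5330) = 0.9013; e^(−k_a t) = e^(−1.85×0.5330) = 0.3730.
D = 5.114 × (0.9013 − 0.3730) + 3.95 × 0.3730 = 2.701 + 1.474 = 4.175 mg/L.

D ≈ 4.17 mg/L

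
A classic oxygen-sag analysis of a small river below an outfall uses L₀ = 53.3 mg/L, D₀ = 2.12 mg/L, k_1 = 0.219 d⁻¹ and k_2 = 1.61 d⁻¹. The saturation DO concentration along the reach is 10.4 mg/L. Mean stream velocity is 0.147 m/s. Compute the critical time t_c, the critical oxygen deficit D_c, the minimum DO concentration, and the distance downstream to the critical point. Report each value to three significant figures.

t_c ≈ 1.22 d; D_c ≈ 5.54 mg/L; min DO ≈ 4.86 mg/L; x_c ≈ 15.6 km

With k_2/k_1 = 7.352 and 1 − D₀(k_2−k_1)/(k_1 L₀) = 0.7474,
t_c = ln(7.352 × 0.7474) / (1.61 − 0.219) = ln(5.494) / 1.391 = 1.704/1.391 = 1.225 d.
L(t_c) = L₀ e^(−k_1 t_c) = 53.3 × 0.7647 = 40.76 mg/L, and at the critical point k_2 D_c = k_1 L, so D_c = (0.219/1.61) × 40.76 = 5.544 mg/L.
Minimum DO = C_s − D_c = 10.4 − 5.544 = 4.856 mg/L.
x_c = v t_c = 0.147 m/s × 1.225 d × 86400 s/d = 15560 m ≈ 15.6 km.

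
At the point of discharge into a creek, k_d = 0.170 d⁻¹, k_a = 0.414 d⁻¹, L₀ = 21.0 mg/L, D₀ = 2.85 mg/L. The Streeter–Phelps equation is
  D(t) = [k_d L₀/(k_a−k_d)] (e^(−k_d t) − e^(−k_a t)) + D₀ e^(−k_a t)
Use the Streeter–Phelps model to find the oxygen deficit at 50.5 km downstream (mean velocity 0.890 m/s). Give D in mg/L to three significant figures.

Travel time t = x/v = 50.5 km / (0.890 m/s) = 50500 m / 0.890 m/s = 56740 s = 0.6567 d.
k_d L₀/(k_a−k_d) = 0.170×21.0/(0.414−0.170) = 3.570/0.2440 = 14.63 mg/L.
e^(−k_d t) = e^(−0.170×0.6567) = 0.8944; e^(−k_a t) = e^(−0.414×0.6567) = 0.7619.
D = 14.63 × (0.8944 − 0.7619) + 2.85 × 0.7619 = 1.937 + 2.172 = 4.109 mg/L.

D ≈ 4.11 mg/L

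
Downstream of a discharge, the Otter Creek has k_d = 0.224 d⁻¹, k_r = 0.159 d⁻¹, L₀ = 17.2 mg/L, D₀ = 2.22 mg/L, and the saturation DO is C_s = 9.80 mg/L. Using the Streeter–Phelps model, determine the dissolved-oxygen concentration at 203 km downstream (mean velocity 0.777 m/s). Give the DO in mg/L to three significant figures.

Travel time t = x/v = 203 km / (0.777 m/s) = 203000 m / 0.777 m/s = 261300 s = 3.024 d.
k_d L₀/(k_r−k_d) = 0.224×17.2/(0.159−0.224) = 3.853/-0.06500 = -59.27 mg/L.
e^(−k_d t) = e^(−0.224×3.024) = 0.5080; e^(−k_r t) = e^(−0.159×3.024) = 0.6183.
D = -59.27 × (0.5080 − 0.6183) + 2.22 × 0.6183 = 6.540 + 1.373 = 7.912 mg/L.
DO = C_s − D = 9.80 − 7.912 = 1.888 mg/L.

DO ≈ 1.89 mg/L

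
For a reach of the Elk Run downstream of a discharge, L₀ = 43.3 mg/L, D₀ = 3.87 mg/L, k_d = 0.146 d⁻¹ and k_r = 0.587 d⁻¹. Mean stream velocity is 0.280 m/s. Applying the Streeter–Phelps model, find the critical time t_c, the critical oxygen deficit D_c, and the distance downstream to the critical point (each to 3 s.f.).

t_c ≈ 2.44 d; D_c ≈ 7.54 mg/L; x_c ≈ 59.1 km

t_c = [1/(k_r−k_d)] ln[(k_r/k_d)(1 − D₀(k_r−k_d)/(k_d L₀))]
= [1/(0.587−0.146)] ln[(0.587/0.146)(1 − 3.87×0.4410/(0.146×43.3))]
= (1/0.4410) ln[4.021 × 0.7300] = 2.268 × ln(2.935) = 2.268 × 1.077 = 2.442 d.
D_c = (k_d/k_r) L₀ e^(−k_d t_c) = (0.146/0.587) × 43.3 × e^(−0.146×2.442) = 0.2487 × 43.3 × 0.7001 = 7.540 mg/L.
x_c = v t_c = 0.280 m/s × 2.442 d × 86400 s/d = 59070 m ≈ 59.1 km.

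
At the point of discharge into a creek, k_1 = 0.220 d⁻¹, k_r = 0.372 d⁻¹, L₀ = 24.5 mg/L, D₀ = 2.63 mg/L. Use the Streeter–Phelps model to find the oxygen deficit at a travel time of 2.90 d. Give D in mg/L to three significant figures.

D ≈ 7.57 mg/L

k_1 L₀/(k_r−k_1) = 0.220×24.5/(0.372−0.220) = 5.390/0.1520 = 35.46 mg/L.
e^(−k_1 t) = e^(−0.220×2.900) = 0.5283; e^(−k_r t) = e^(−0.372×2.900) = 0.3400.
D = 35.46 × (0.5283 − 0.3400) + 2.63 × 0.3400 = 6.679 + 0.8942 = 7.573 mg/L.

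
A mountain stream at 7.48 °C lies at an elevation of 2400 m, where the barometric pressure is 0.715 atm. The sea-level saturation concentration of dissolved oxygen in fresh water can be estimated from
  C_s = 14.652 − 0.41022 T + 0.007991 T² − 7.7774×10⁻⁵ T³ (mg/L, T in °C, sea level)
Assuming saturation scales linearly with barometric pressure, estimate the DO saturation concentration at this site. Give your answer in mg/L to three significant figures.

C_s ≈ 8.58 mg/L

At sea level: C_s = 14.652 − 0.41022×7.48 + 0.007991×7.48² − 7.7774×10⁻⁵×7.48³ = 12.00 mg/L.
Pressure correction: C_s' = 12.00 × 0.715 = 8.579 mg/L.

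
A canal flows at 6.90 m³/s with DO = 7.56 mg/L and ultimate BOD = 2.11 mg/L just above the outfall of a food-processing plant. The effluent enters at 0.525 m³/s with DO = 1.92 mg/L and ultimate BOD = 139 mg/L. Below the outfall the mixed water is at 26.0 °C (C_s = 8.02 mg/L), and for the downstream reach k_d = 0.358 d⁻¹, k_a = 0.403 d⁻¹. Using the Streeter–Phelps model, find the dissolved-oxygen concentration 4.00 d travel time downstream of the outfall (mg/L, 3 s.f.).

Mixed DO = (6.90×7.56 + 0.525×1.92)/(6.90+0.525) = 53.17/7.425 = 7.161 mg/L.
Mixed L₀ = (6.90×2.11 + 0.525×139)/(7.425) = 87.53/7.425 = 11.79 mg/L.
Initial deficit D₀ = C_s − DO₀ = 8.02 − 7.161 = 0.8588 mg/L.
D(4.00) = [0.358×11.79/(0.403−0.358)](e^(−0.358×4.00) − e^(−0.403×4.00)) + 0.8588 e^(−0.403×4.00)
= 93.79 × (0.2388 − 0.1995) + 0.8588 × 0.1995 = 3.861 mg/L.
DO = 8.02 − 3.861 = 4.159 mg/L.

DO ≈ 4.16 mg/L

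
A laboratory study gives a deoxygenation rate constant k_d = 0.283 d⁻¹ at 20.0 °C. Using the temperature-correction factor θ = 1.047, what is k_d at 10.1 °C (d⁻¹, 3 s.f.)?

k_d ≈ 0.180 d⁻¹

k_d(T₂) = k_d(T₁) · θ^(T₂−T₁) = 0.283 × 1.047^(10.1−20.0)
= 0.283 × 1.047^-9.90 = 0.283 × 0.6346 = 0.1796 d⁻¹.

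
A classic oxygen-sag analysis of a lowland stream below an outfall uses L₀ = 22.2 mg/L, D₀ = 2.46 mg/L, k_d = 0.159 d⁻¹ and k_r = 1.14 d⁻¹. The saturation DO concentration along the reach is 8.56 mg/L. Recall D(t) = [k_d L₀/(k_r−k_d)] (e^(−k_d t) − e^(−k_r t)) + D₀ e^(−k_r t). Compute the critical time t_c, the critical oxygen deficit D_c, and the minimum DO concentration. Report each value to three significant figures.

With k_r/k_d = 7.170 and 1 − D₀(k_r−k_d)/(k_d L₀) = 0.3163,
t_c = ln(7.170 × 0.3163) / (1.14 − 0.159) = ln(2.268) / 0.9810 = 0.8189/0.9810 = 0.8347 d.
D_c = (k_d/k_r) L₀ e^(−k_d t_c) = (0.159/1.14) × 22.2 × e^(−0.159×0.8347) = 0.1395 × 22.2 × 0.8757 = 2.711 mg/L.
Minimum DO = C_s − D_c = 8.56 − 2.711 = 5.849 mg/L.

t_c ≈ 0.835 d; D_c ≈ 2.71 mg/L; min DO ≈ 5.85 mg/L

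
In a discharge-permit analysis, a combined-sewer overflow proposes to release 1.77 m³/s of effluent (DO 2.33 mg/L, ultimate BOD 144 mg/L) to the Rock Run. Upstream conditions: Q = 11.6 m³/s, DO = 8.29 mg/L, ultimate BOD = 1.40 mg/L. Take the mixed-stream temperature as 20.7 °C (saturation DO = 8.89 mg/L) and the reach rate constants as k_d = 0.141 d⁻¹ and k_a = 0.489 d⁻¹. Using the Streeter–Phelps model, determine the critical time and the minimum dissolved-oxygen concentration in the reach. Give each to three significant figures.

Mixed DO = (11.6×8.29 + 1.77×2.33)/(11.6+1.77) = 100.3/13.37 = 7.501 mg/L.
Mixed L₀ = (11.6×1.40 + 1.77×144)/(13.37) = 271.1/13.37 = 20.28 mg/L.
Initial deficit D₀ = C_s − DO₀ = 8.89 − 7.501 = 1.389 mg/L.
t_c = (1/0.3480) ln[(0.489/0.141)(1 − 1.389×0.3480/(0.141×20.28))] = 2.874 × ln(2.882) = 3.041 d.
D_c = (0.141/0.489) × 20.28 × e^(−0.141×3.041) = 0.2883 × 20.28 × 0.6513 = 3.808 mg/L.
Minimum DO = 8.89 − 3.808 = 5.082 mg/L.

t_c ≈ 3.04 d; minimum DO ≈ 5.08 mg/L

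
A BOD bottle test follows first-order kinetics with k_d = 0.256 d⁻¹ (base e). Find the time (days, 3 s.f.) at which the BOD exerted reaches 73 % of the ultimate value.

y/L₀ = 1 − e^(−k_d t) = 0.73 ⇒ e^(−k_d t) = 0.270
t = −ln(0.270) / 0.256 = 1.309 / 0.256 = 5.115 d.

t ≈ 5.11 d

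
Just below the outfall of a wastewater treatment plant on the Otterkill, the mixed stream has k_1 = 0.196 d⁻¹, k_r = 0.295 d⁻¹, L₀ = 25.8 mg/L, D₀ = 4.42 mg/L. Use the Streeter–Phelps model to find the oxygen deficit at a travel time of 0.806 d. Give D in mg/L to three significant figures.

k_1 L₀/(k_r−k_1) = 0.196×25.8/(0.295−0.196) = 5.057/0.09900 = 51.08 mg/L.
e^(−k_1 t) = e^(−0.196×0.8060) = 0.8539; e^(−k_r t) = e^(−0.295×0.8060) = 0.7884.
D = 51.08 × (0.8539 − 0.7884) + 4.42 × 0.7884 = 3.345 + 3.485 = 6.830 mg/L.

D ≈ 6.83 mg/L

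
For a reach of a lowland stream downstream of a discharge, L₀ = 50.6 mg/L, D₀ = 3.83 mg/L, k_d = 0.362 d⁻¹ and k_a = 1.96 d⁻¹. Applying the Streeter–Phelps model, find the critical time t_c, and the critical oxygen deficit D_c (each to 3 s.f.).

t_c ≈ 0.802 d; D_c ≈ 6.99 mg/L

At the critical point dD/dt = 0, so k_d L₀ e^(−k_d t) = k_a D. Substituting D(t) from the Streeter–Phelps equation and solving for t gives
t_c = ln[(k_a/k_d)(1 − D₀(k_a−k_d)/(k_d L₀))] / (k_a−k_d).
Here k_a−k_d = 1.598 d⁻¹ and 1 − D₀(k_a−k_d)/(k_d L₀) = 1 − 3.83×1.598/(0.362×50.6) = 0.6659, so
t_c = ln(5.414 × 0.6659) / 1.598 = 1.282 / 1.598 = 0.8025 d.
L(t_c) = L₀ e^(−k_d t_c) = 50.6 × 0.7479 = 37.84 mg/L, and at the critical point k_a D_c = k_d L, so D_c = (0.362/1.96) × 37.84 = 6.989 mg/L.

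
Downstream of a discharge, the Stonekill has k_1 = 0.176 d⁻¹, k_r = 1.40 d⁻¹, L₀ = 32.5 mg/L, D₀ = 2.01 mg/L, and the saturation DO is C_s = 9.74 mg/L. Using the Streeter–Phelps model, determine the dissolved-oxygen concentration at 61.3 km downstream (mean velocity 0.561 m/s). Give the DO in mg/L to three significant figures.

Travel time t = x/v = 61.3 km / (0.561 m/s) = 61300 m / 0.561 m/s = 109300 s = 1.265 d.
k_1 L₀/(k_r−k_1) = 0.176×32.5/(1.40−0.176) = 5.720/1.224 = 4.673 mg/L.
e^(−k_1 t) = e^(−0.176×1.265) = 0.8004; e^(−k_r t) = e^(−1.40×1.265) = 0.1702.
D = 4.673 × (0.8004 − 0.1702) + 2.01 × 0.1702 = 2.945 + 0.3422 = 3.287 mg/L.
DO = C_s − D = 9.74 − 3.287 = 6.453 mg/L.

DO ≈ 6.45 mg/L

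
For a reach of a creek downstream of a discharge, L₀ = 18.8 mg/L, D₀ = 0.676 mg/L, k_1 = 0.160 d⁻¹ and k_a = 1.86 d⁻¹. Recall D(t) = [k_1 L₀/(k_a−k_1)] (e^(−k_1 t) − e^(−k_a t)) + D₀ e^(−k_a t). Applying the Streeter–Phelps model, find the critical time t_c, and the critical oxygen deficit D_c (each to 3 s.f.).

t_c = [1/(k_a−k_1)] ln[(k_a/k_1)(1 − D₀(k_a−k_1)/(k_1 L₀))]
= [1/(1.86−0.160)] ln[(1.86/0.160)(1 − 0.676×1.700/(0.160×18.8))]
= (1/1.700) ln[11.62 × 0.6180] = 0.5882 × ln(7.184) = 0.5882 × 1.972 = 1.160 d.
D_c = (k_1/k_a) L₀ e^(−k_1 t_c) = (0.160/1.86) × 18.8 × e^(−0.160×1.160) = 0.08602 × 18.8 × 0.8306 = 1.343 mg/L.

t_c ≈ 1.16 d; D_c ≈ 1.34 mg/L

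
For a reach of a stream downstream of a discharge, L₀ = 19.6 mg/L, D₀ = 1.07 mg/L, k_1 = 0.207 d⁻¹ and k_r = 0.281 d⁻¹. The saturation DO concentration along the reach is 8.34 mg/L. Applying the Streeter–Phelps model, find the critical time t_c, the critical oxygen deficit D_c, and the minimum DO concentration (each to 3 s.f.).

t_c ≈ 3.86 d; D_c ≈ 6.49 mg/L; min DO ≈ 1.85 mg/L

At the critical point dD/dt = 0, so k_1 L₀ e^(−k_1 t) = k_r D. Substituting D(t) from the Streeter–Phelps equation and solving for t gives
t_c = ln[(k_r/k_1)(1 − D₀(k_r−k_1)/(k_1 L₀))] / (k_r−k_1).
Here k_r−k_1 = 0.07400 d⁻¹ and 1 − D₀(k_r−k_1)/(k_1 L₀) = 1 − 1.07×0.07400/(0.207×19.6) = 0.9805, so
t_c = ln(1.357 × 0.9805) / 0.07400 = 0.2859 / 0.07400 = 3.864 d.
L(t_c) = L₀ e^(−k_1 t_c) = 19.6 × 0.4494 = 8.808 mg/L, and at the critical point k_r D_c = k_1 L, so D_c = (0.207/0.281) × 8.808 = 6.489 mg/L.
Minimum DO = C_s − D_c = 8.34 − 6.489 = 1.851 mg/L.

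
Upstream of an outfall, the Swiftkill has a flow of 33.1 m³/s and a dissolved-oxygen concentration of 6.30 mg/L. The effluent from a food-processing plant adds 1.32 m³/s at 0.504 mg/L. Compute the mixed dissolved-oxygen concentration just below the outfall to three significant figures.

Flow-weighted mixing: C = (Q_r C_r + Q_w C_w)/(Q_r + Q_w)
= (33.1×6.30 + 1.32×0.504)/(33.1 + 1.32) = 209.2/34.42 = 6.078 mg/L.

6.08 mg/L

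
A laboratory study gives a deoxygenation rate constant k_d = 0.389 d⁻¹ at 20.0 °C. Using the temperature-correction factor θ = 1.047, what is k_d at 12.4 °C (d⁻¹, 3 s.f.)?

k_d(T₂) = k_d(T₁) · θ^(T₂−T₁) = 0.389 × 1.047^(12.4−20.0)
= 0.389 × 1.047^-7.60 = 0.389 × 0.7054 = 0.2744 d⁻¹.

k_d ≈ 0.274 d⁻¹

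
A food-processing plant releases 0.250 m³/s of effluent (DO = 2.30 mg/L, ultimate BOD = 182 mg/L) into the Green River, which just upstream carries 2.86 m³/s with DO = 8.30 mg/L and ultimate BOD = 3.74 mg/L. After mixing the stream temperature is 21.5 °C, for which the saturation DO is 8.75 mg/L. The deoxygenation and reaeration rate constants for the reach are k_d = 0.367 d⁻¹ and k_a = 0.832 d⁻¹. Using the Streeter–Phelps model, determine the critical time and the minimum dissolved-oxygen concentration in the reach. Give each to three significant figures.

t_c ≈ 1.61 d; minimum DO ≈ 4.34 mg/L

Mixed DO = (2.86×8.30 + 0.250×2.30)/(2.86+0.250) = 24.31/3.110 = 7.818 mg/L.
Mixed L₀ = (2.86×3.74 + 0.250×182)/(3.110) = 56.20/3.110 = 18.07 mg/L.
Initial deficit D₀ = C_s − DO₀ = 8.75 − 7.818 = 0.9323 mg/L.
t_c = (1/0.4650) ln[(0.832/0.367)(1 − 0.9323×0.4650/(0.367×18.07))] = 2.151 × ln(2.119) = 1.615 d.
D_c = (0.367/0.832) × 18.07 × e^(−0.367×1.615) = 0.4411 × 18.07 × 0.5529 = 4.407 mg/L.
Minimum DO = 8.75 − 4.407 = 4.343 mg/L.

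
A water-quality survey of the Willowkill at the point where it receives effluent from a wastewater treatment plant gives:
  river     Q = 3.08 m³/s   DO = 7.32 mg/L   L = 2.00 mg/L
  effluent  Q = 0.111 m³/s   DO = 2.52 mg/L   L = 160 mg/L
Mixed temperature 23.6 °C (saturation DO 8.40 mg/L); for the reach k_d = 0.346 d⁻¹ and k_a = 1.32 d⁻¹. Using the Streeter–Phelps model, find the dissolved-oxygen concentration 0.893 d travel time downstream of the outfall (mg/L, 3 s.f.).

Mixed DO = (3.08×7.32 + 0.111×2.52)/(3.08+0.111) = 22.83/3.191 = 7.153 mg/L.
Mixed L₀ = (3.08×2.00 + 0.111×160)/(3.191) = 23.92/3.191 = 7.496 mg/L.
Initial deficit D₀ = C_s − DO₀ = 8.40 − 7.153 = 1.247 mg/L.
D(0.893) = [0.346×7.496/(1.32−0.346)](e^(−0.346×0.893) − e^(−1.32×0.893)) + 1.247 e^(−1.32×0.893)
= 2.663 × (0.7342 − 0.3077) + 1.247 × 0.3077 = 1.519 mg/L.
DO = 8.40 − 1.519 = 6.881 mg/L.

DO ≈ 6.88 mg/L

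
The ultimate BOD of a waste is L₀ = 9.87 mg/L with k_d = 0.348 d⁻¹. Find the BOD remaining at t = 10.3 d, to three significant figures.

L ≈ 0.274 mg/L

L_t = L₀ e^(−k_d t) = 9.87 × e^(−0.348×10.3) = 9.87 × 0.02775 = 0.2739 mg/L.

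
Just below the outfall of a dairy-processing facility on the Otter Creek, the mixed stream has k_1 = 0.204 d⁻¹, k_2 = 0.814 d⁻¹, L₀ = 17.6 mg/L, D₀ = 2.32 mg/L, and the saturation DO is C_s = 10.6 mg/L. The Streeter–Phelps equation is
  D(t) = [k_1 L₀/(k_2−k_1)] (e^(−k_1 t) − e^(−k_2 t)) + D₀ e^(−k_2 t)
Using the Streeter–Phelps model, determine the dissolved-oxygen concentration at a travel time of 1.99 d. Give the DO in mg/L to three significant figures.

k_1 L₀/(k_2−k_1) = 0.204×17.6/(0.814−0.204) = 3.590/0.6100 = 5.886 mg/L.
e^(−k_1 t) = e^(−0.204×1.990) = 0.6663; e^(−k_2 t) = e^(−0.814×1.990) = 0.1979.
D = 5.886 × (0.6663 − 0.1979) + 2.32 × 0.1979 = 2.757 + 0.4592 = 3.216 mg/L.
DO = C_s − D = 10.6 − 3.216 = 7.384 mg/L.

DO ≈ 7.38 mg/L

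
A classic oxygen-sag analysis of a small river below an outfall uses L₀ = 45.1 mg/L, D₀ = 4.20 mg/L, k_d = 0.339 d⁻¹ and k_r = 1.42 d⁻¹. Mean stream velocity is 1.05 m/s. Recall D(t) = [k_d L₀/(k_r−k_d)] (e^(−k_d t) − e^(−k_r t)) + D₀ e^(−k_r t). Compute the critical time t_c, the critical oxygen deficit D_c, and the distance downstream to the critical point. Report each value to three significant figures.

t_c = [1/(k_r−k_d)] ln[(k_r/k_d)(1 − D₀(k_r−k_d)/(k_d L₀))]
= [1/(1.42−0.339)] ln[(1.42/0.339)(1 − 4.20×1.081/(0.339×45.1))]
= (1/1.081) ln[4.189 × 0.7030] = 0.9251 × ln(2.945) = 0.9251 × 1.080 = 0.9991 d.
L(t_c) = L₀ e^(−k_d t_c) = 45.1 × 0.7127 = 32.14 mg/L, and at the critical point k_r D_c = k_d L, so D_c = (0.339/1.42) × 32.14 = 7.673 mg/L.
x_c = v t_c = 1.05 m/s × 0.9991 d × 86400 s/d = 90640 m ≈ 90.6 km.

t_c ≈ 0.999 d; D_c ≈ 7.67 mg/L; x_c ≈ 90.6 km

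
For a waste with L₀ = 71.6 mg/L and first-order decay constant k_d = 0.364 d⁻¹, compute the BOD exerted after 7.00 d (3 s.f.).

y ≈ 66.0 mg/L

y_t = L₀(1 − e^(−k_d t)) = 71.6 × (1 − e^(−0.364×7.00))
= 71.6 × (1 − 0.07824) = 71.6 × 0.9218 = 66.00 mg/L.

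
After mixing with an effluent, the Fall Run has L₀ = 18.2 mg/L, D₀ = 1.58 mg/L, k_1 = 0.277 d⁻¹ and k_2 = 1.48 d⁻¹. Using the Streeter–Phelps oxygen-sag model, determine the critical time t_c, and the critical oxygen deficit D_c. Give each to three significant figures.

With k_2/k_1 = 5.343 and 1 − D₀(k_2−k_1)/(k_1 L₀) = 0.6230,
t_c = ln(5.343 × 0.6230) / (1.48 − 0.277) = ln(3.329) / 1.203 = 1.203/1.203 = 0.9996 d.
D_c = (k_1/k_2) L₀ e^(−k_1 t_c) = (0.277/1.48) × 18.2 × e^(−0.277×0.9996) = 0.1872 × 18.2 × 0.7581 = 2.582 mg/L.

t_c ≈ 1.00 d; D_c ≈ 2.58 mg/L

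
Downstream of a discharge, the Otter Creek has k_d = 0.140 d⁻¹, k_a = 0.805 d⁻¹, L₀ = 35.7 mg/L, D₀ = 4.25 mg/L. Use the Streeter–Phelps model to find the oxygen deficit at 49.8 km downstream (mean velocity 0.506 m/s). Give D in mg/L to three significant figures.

D ≈ 5.10 mg/L

Travel time t = x/v = 49.8 km / (0.506 m/s) = 49800 m / 0.506 m/s = 98420 s = 1.139 d.
k_d L₀/(k_a−k_d) = 0.140×35.7/(0.805−0.140) = 4.998/0.6650 = 7.516 mg/L.
e^(−k_d t) = e^(−0.140×1.139) = 0.8526; e^(−k_a t) = e^(−0.805×1.139) = 0.3997.
D = 7.516 × (0.8526 − 0.3997) + 4.25 × 0.3997 = 3.404 + 1.699 = 5.102 mg/L.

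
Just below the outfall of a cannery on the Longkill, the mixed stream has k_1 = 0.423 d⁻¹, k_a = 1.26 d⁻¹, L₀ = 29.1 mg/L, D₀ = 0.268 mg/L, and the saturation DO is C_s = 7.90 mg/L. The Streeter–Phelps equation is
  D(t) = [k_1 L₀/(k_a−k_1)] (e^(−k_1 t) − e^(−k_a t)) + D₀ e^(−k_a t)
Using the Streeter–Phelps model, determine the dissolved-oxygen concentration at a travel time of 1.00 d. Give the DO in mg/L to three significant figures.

DO ≈ 2.36 mg/L

k_1 L₀/(k_a−k_1) = 0.423×29.1/(1.26−0.423) = 12.31/0.8370 = 14.71 mg/L.
e^(−k_1 t) = e^(−0.423×1.000) = 0.6551; e^(−k_a t) = e^(−1.26×1.000) = 0.2837.
D = 14.71 × (0.6551 − 0.2837) + 0.268 × 0.2837 = 5.462 + 0.07602 = 5.538 mg/L.
DO = C_s − D = 7.90 − 5.538 = 2.362 mg/L.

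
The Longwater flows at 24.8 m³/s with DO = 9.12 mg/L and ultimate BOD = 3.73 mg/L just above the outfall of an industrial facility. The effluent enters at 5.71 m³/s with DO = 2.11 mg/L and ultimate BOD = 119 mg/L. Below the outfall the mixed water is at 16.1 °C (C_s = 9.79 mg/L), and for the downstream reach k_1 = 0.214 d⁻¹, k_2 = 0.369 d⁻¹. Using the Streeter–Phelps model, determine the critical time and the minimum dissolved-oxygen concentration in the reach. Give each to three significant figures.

t_c ≈ 3.14 d; minimum DO ≈ 2.29 mg/L

Mixed DO = (24.8×9.12 + 5.71×2.11)/(24.8+5.71) = 238.2/30.51 = 7.808 mg/L.
Mixed L₀ = (24.8×3.73 + 5.71×119)/(30.51) = 772.0/30.51 = 25.30 mg/L.
Initial deficit D₀ = C_s − DO₀ = 9.79 − 7.808 = 1.982 mg/L.
t_c = (1/0.1550) ln[(0.369/0.214)(1 − 1.982×0.1550/(0.214×25.30))] = 6.452 × ln(1.626) = 3.138 d.
D_c = (0.214/0.369) × 25.30 × e^(−0.214×3.138) = 0.5799 × 25.30 × 0.5109 = 7.497 mg/L.
Minimum DO = 9.79 − 7.497 = 2.293 mg/L.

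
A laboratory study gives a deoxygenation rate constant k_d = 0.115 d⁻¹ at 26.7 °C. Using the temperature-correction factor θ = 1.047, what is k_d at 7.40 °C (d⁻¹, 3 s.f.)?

k_d(T₂) = k_d(T₁) · θ^(T₂−T₁) = 0.115 × 1.047^(7.40−26.7)
= 0.115 × 1.047^-19.3 = 0.115 × 0.4121 = 0.04739 d⁻¹.

k_d ≈ 0.0474 d⁻¹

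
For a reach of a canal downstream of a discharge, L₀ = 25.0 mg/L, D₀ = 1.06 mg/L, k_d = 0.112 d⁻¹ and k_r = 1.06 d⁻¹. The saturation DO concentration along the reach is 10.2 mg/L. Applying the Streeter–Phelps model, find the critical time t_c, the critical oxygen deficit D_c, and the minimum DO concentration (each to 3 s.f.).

t_c ≈ 1.90 d; D_c ≈ 2.13 mg/L; min DO ≈ 8.07 mg/L

With k_r/k_d = 9.464 and 1 − D₀(k_r−k_d)/(k_d L₀) = 0.6411,
t_c = ln(9.464 × 0.6411) / (1.06 − 0.112) = ln(6.068) / 0.9480 = 1.803/0.9480 = 1.902 d.
L(t_c) = L₀ e^(−k_d t_c) = 25.0 × 0.8081 = 20.20 mg/L, and at the critical point k_r D_c = k_d L, so D_c = (0.112/1.06) × 20.20 = 2.135 mg/L.
Minimum DO = C_s − D_c = 10.2 − 2.135 = 8.065 mg/L.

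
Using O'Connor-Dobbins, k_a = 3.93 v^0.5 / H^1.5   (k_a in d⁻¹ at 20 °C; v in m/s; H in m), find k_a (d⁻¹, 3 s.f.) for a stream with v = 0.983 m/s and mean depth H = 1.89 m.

k_a = 3.93 × 0.983^0.5 / 1.89^1.5 = 3.93 × 0.9915 / 2.598 = 1.500 d⁻¹.

k_a ≈ 1.50 d⁻¹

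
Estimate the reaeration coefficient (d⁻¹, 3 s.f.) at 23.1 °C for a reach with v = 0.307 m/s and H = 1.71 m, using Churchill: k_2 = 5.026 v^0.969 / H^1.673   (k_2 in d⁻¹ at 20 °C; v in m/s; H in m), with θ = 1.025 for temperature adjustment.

k_2 ≈ 0.704 d⁻¹

k_2(20) = 5.026 × 0.307^0.969 / 1.71^1.673 = 5.026 × 0.3184 / 2.454 = 0.6523 d⁻¹.
k_2(23.1) = 0.6523 × 1.025^(23.1−20) = 0.6523 × 1.080 = 0.7042 d⁻¹.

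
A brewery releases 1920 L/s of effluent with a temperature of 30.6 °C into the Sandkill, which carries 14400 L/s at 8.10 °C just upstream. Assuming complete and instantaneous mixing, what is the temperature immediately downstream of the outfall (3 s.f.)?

10.7 °C

Flow-weighted mixing: C = (Q_r C_r + Q_w C_w)/(Q_r + Q_w)
= (14400×8.10 + 1920×30.6)/(14400 + 1920) = 175400/16320 = 10.75 °C.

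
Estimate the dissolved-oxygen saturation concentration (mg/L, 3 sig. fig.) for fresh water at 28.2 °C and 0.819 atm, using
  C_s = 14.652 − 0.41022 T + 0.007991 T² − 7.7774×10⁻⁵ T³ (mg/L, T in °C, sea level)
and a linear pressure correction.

At sea level: C_s = 14.652 − 0.41022×28.2 + 0.007991×28.2² − 7.7774×10⁻⁵×28.2³ = 7.694 mg/L.
Pressure correction: C_s' = 7.694 × 0.819 = 6.302 mg/L.

C_s ≈ 6.30 mg/L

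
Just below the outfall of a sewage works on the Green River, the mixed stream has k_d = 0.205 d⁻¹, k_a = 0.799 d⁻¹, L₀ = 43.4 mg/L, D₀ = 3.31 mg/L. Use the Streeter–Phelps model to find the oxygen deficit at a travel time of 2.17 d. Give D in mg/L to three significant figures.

k_d L₀/(k_a−k_d) = 0.205×43.4/(0.799−0.205) = 8.897/0.5940 = 14.98 mg/L.
e^(−k_d t) = e^(−0.205×2.170) = 0.6409; e^(−k_a t) = e^(−0.799×2.170) = 0.1766.
D = 14.98 × (0.6409 − 0.1766) + 3.31 × 0.1766 = 6.955 + 0.5846 = 7.539 mg/L.

D ≈ 7.54 mg/L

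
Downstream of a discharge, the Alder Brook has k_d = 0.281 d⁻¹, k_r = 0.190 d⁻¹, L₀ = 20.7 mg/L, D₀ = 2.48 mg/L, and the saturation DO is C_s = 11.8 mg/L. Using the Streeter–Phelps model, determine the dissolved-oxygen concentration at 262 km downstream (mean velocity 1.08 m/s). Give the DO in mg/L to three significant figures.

DO ≈ 1.89 mg/L

Travel time t = x/v = 262 km / (1.08 m/s) = 262000 m / 1.08 m/s = 242600 s = 2.808 d.
k_d L₀/(k_r−k_d) = 0.281×20.7/(0.190−0.281) = 5.817/-0.09100 = -63.92 mg/L.
e^(−k_d t) = e^(−0.281×2.808) = 0.4543; e^(−k_r t) = e^(−0.190×2.808) = 0.5866.
D = -63.92 × (0.4543 − 0.5866) + 2.48 × 0.5866 = 8.454 + 1.455 = 9.908 mg/L.
DO = C_s − D = 11.8 − 9.908 = 1.892 mg/L.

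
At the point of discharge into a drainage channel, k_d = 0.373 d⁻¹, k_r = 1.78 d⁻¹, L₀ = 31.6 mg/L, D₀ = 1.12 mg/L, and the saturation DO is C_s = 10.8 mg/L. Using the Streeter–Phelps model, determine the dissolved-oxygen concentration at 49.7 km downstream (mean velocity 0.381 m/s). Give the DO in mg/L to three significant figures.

DO ≈ 6.52 mg/L

Travel time t = x/v = 49.7 km / (0.381 m/s) = 49700 m / 0.381 m/s = 130400 s = 1.510 d.
k_d L₀/(k_r−k_d) = 0.373×31.6/(1.78−0.373) = 11.79/1.407 = 8.377 mg/L.
e^(−k_d t) = e^(−0.373×1.510) = 0.5694; e^(−k_r t) = e^(−1.78×1.510) = 0.06806.
D = 8.377 × (0.5694 − 0.06806) + 1.12 × 0.06806 = 4.200 + 0.07622 = 4.276 mg/L.
DO = C_s − D = 10.8 − 4.276 = 6.524 mg/L.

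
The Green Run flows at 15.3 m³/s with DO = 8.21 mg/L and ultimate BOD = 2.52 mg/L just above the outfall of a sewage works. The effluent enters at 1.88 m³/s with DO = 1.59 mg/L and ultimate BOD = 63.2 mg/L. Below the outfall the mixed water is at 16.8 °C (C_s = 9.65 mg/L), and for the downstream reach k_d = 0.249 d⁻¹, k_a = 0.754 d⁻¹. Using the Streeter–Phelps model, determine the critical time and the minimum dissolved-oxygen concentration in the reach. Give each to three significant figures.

t_c ≈ 0.902 d; minimum DO ≈ 7.23 mg/L

Mixed DO = (15.3×8.21 + 1.88×1.59)/(15.3+1.88) = 128.6/17.18 = 7.486 mg/L.
Mixed L₀ = (15.3×2.52 + 1.88×63.2)/(17.18) = 157.4/17.18 = 9.160 mg/L.
Initial deficit D₀ = C_s − DO₀ = 9.65 − 7.486 = 2.164 mg/L.
t_c = (1/0.5050) ln[(0.754/0.249)(1 − 2.164×0.5050/(0.249×9.160))] = 1.980 × ln(1.577) = 0.9020 d.
D_c = (0.249/0.754) × 9.160 × e^(−0.249×0.9020) = 0.3302 × 9.160 × 0.7988 = 2.417 mg/L.
Minimum DO = 9.65 − 2.417 = 7.233 mg/L.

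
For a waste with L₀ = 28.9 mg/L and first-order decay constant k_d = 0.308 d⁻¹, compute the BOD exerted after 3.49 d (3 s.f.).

y ≈ 19.0 mg/L

y_t = L₀(1 − e^(−k_d t)) = 28.9 × (1 − e^(−0.308×3.49))
= 28.9 × (1 − 0.3413) = 28.9 × 0.6587 = 19.04 mg/L.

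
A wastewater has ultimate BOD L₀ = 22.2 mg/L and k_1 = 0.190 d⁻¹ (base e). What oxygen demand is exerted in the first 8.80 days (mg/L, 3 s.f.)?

y ≈ 18.0 mg/L

y_t = L₀(1 − e^(−k_1 t)) = 22.2 × (1 − e^(−0.190×8.80))
= 22.2 × (1 − 0.1879) = 22.2 × 0.8121 = 18.03 mg/L.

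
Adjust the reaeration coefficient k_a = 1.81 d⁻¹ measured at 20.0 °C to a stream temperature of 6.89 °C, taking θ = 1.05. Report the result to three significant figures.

k_a(T₂) = k_a(T₁) · θ^(T₂−T₁) = 1.81 × 1.05^(6.89−20.0)
= 1.81 × 1.05^-13.1 = 1.81 × 0.5275 = 0.9547 d⁻¹.

k_a ≈ 0.955 d⁻¹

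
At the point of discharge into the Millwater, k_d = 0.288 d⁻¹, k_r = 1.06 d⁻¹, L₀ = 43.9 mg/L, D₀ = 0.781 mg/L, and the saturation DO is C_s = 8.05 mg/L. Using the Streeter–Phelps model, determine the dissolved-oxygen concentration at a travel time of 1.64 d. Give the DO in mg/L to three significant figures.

DO ≈ 0.580 mg/L

k_d L₀/(k_r−k_d) = 0.288×43.9/(1.06−0.288) = 12.64/0.7720 = 16.38 mg/L.
e^(−k_d t) = e^(−0.288×1.640) = 0.6236; e^(−k_r t) = e^(−1.06×1.640) = 0.1758.
D = 16.38 × (0.6236 − 0.1758) + 0.781 × 0.1758 = 7.333 + 0.1373 = 7.470 mg/L.
DO = C_s − D = 8.05 − 7.470 = 0.5798 mg/L.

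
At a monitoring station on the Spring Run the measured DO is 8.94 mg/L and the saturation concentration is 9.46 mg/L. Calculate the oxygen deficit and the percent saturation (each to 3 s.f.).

D ≈ 0.520 mg/L; 94.5 % saturation

D = C_s − C = 9.46 − 8.94 = 0.520 mg/L.
% saturation = 8.94/9.46 × 100 = 94.5 %.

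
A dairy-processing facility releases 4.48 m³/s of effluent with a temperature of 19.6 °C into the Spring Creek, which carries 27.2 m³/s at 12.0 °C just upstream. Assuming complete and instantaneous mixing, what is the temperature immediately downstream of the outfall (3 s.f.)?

13.1 °C

Flow-weighted mixing: C = (Q_r C_r + Q_w C_w)/(Q_r + Q_w)
= (27.2×12.0 + 4.48×19.6)/(27.2 + 4.48) = 414.2/31.68 = 13.07 °C.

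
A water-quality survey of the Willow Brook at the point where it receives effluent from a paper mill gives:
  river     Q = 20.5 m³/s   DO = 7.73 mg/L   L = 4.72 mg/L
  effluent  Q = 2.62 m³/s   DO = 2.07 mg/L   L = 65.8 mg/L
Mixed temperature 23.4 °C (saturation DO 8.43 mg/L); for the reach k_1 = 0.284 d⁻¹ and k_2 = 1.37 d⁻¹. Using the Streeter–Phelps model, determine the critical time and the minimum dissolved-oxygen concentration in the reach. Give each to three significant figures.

t_c ≈ 0.914 d; minimum DO ≈ 6.57 mg/L

Mixed DO = (20.5×7.73 + 2.62×2.07)/(20.5+2.62) = 163.9/23.12 = 7.089 mg/L.
Mixed L₀ = (20.5×4.72 + 2.62×65.8)/(23.12) = 269.2/23.12 = 11.64 mg/L.
Initial deficit D₀ = C_s − DO₀ = 8.43 − 7.089 = 1.341 mg/L.
t_c = (1/1.086) ln[(1.37/0.284)(1 − 1.341×1.086/(0.284×11.64))] = 0.9208 × ln(2.698) = 0.9141 d.
D_c = (0.284/1.37) × 11.64 × e^(−0.284×0.9141) = 0.2073 × 11.64 × 0.7714 = 1.862 mg/L.
Minimum DO = 8.43 − 1.862 = 6.568 mg/L.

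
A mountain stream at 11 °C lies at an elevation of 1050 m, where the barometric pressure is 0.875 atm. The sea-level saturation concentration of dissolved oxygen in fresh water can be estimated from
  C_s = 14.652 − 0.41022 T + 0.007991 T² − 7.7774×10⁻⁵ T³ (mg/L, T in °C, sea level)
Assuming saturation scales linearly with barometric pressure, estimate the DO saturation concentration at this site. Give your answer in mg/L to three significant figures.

At sea level: C_s = 14.652 − 0.41022×11 + 0.007991×11² − 7.7774×10⁻⁵×11³ = 11.00 mg/L.
Pressure correction: C_s' = 11.00 × 0.875 = 9.628 mg/L.

C_s ≈ 9.63 mg/L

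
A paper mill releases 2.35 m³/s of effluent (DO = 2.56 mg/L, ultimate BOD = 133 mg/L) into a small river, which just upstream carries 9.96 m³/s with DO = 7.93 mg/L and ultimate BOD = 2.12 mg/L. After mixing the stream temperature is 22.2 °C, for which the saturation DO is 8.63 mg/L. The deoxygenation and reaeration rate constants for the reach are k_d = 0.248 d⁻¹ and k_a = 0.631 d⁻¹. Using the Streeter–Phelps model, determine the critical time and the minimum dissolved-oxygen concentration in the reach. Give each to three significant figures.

Mixed DO = (9.96×7.93 + 2.35×2.56)/(9.96+2.35) = 85.00/12.31 = 6.905 mg/L.
Mixed L₀ = (9.96×2.12 + 2.35×133)/(12.31) = 333.7/12.31 = 27.11 mg/L.
Initial deficit D₀ = C_s − DO₀ = 8.63 − 6.905 = 1.725 mg/L.
t_c = (1/0.3830) ln[(0.631/0.248)(1 − 1.725×0.3830/(0.248×27.11))] = 2.611 × ln(2.294) = 2.168 d.
D_c = (0.248/0.631) × 27.11 × e^(−0.248×2.168) = 0.3930 × 27.11 × 0.5841 = 6.222 mg/L.
Minimum DO = 8.63 − 6.222 = 2.408 mg/L.

t_c ≈ 2.17 d; minimum DO ≈ 2.41 mg/L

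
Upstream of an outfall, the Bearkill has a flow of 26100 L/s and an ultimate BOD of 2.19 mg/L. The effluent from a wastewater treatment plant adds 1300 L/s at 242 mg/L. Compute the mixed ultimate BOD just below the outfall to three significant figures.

Flow-weighted mixing: C = (Q_r C_r + Q_w C_w)/(Q_r + Q_w)
= (26100×2.19 + 1300×242)/(26100 + 1300) = 371800/27400 = 13.57 mg/L.

13.6 mg/L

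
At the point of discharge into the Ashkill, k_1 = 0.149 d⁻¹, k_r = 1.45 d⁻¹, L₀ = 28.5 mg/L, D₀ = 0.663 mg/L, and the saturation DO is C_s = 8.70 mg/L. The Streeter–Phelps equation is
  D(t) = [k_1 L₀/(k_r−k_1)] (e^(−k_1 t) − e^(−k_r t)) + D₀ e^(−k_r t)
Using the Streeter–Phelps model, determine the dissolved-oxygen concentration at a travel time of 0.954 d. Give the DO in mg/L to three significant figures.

k_1 L₀/(k_r−k_1) = 0.149×28.5/(1.45−0.149) = 4.247/1.301 = 3.264 mg/L.
e^(−k_1 t) = e^(−0.149×0.9540) = 0.8675; e^(−k_r t) = e^(−1.45×0.9540) = 0.2507.
D = 3.264 × (0.8675 − 0.2507) + 0.663 × 0.2507 = 2.013 + 0.1662 = 2.179 mg/L.
DO = C_s − D = 8.70 − 2.179 = 6.521 mg/L.

DO ≈ 6.52 mg/L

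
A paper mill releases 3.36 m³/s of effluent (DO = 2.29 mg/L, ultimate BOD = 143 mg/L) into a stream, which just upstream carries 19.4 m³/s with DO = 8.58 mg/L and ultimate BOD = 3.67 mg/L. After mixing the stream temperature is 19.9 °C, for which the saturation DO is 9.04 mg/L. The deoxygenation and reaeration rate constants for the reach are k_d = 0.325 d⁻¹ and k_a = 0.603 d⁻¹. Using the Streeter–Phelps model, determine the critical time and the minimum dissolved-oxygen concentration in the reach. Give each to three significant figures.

t_c ≈ 2.04 d; minimum DO ≈ 2.31 mg/L

Mixed DO = (19.4×8.58 + 3.36×2.29)/(19.4+3.36) = 174.1/22.76 = 7.651 mg/L.
Mixed L₀ = (19.4×3.67 + 3.36×143)/(22.76) = 551.7/22.76 = 24.24 mg/L.
Initial deficit D₀ = C_s − DO₀ = 9.04 − 7.651 = 1.389 mg/L.
t_c = (1/0.2780) ln[(0.603/0.325)(1 − 1.389×0.2780/(0.325×24.24))] = 3.597 × ln(1.764) = 2.043 d.
D_c = (0.325/0.603) × 24.24 × e^(−0.325×2.043) = 0.5390 × 24.24 × 0.5149 = 6.726 mg/L.
Minimum DO = 9.04 − 6.726 = 2.314 mg/L.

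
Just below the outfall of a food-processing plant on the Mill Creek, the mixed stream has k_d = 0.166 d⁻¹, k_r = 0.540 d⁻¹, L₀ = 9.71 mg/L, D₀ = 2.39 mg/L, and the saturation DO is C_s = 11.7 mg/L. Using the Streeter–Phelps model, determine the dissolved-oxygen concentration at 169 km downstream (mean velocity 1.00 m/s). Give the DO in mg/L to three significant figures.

Travel time t = x/v = 169 km / (1.00 m/s) = 169000 m / 1.00 m/s = 169000 s = 1.956 d.
k_d L₀/(k_r−k_d) = 0.166×9.71/(0.540−0.166) = 1.612/0.3740 = 4.310 mg/L.
e^(−k_d t) = e^(−0.166×1.956) = 0.7227; e^(−k_r t) = e^(−0.540×1.956) = 0.3478.
D = 4.310 × (0.7227 − 0.3478) + 2.39 × 0.3478 = 1.616 + 0.8311 = 2.447 mg/L.
DO = C_s − D = 11.7 − 2.447 = 9.253 mg/L.

DO ≈ 9.25 mg/L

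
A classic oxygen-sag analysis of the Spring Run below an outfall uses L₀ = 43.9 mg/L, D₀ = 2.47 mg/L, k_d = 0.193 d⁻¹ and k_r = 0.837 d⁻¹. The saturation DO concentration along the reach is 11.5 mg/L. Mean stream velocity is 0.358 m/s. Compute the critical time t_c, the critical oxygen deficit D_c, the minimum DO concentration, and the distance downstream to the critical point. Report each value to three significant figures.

t_c ≈ 1.96 d; D_c ≈ 6.94 mg/L; min DO ≈ 4.56 mg/L; x_c ≈ 60.5 km

t_c = [1/(k_r−k_d)] ln[(k_r/k_d)(1 − D₀(k_r−k_d)/(k_d L₀))]
= [1/(0.837−0.193)] ln[(0.837/0.193)(1 − 2.47×0.6440/(0.193×43.9))]
= (1/0.6440) ln[4.337 × 0.8123] = 1.553 × ln(3.523) = 1.553 × 1.259 = 1.955 d.
L(t_c) = L₀ e^(−k_d t_c) = 43.9 × 0.6857 = 30.10 mg/L, and at the critical point k_r D_c = k_d L, so D_c = (0.193/0.837) × 30.10 = 6.941 mg/L.
Minimum DO = C_s − D_c = 11.5 − 6.941 = 4.559 mg/L.
x_c = v t_c = 0.358 m/s × 1.955 d × 86400 s/d = 60480 m ≈ 60.5 km.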